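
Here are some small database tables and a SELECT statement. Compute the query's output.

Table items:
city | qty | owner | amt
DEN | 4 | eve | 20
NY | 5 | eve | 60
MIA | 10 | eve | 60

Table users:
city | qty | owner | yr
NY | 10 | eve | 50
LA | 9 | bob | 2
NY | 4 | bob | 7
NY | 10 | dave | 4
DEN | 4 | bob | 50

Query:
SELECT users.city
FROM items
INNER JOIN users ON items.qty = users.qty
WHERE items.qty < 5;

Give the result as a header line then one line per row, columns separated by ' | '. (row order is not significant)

After JOIN users (4 rows):
items.city | items.qty | items.owner | items.amt | users.city | users.qty | users.owner | users.yr
DEN | 4 | eve | 20 | NY | 4 | bob | 7
DEN | 4 | eve | 20 | DEN | 4 | bob | 50
MIA | 10 | eve | 60 | NY | 10 | eve | 50
MIA | 10 | eve | 60 | NY | 10 | dave | 4
After WHERE (2 rows):
items.city | items.qty | items.owner | items.amt | users.city | users.qty | users.owner | users.yr
DEN | 4 | eve | 20 | NY | 4 | bob | 7
DEN | 4 | eve | 20 | DEN | 4 | bob | 50
After SELECT (2 rows):
users.city
NY
DEN

== RESULT ==
users.city
NY
DEN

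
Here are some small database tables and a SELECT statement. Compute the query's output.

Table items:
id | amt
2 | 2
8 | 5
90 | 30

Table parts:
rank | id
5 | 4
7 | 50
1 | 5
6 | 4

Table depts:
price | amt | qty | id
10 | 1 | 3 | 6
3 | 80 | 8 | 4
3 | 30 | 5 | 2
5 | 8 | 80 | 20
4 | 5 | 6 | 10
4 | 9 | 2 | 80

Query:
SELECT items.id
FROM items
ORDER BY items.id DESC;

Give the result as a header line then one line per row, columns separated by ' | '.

After SELECT (3 rows):
items.id
2
8
90
After ORDER BY (3 rows):
items.id
90
8
2

== RESULT ==
items.id
90
8
2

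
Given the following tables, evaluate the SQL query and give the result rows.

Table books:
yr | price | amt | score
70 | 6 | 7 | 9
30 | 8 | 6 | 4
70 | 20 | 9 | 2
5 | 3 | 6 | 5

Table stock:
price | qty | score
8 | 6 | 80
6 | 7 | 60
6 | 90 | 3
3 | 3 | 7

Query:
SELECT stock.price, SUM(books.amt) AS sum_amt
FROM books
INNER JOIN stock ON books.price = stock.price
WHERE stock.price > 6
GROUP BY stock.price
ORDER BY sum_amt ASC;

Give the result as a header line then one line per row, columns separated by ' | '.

== RESULT ==
stock.price | sum_amt
8 | 6

Derivation:
After JOIN stock (4 rows):
books.yr | books.price | books.amt | books.score | stock.price | stock.qty | stock.score
70 | 6 | 7 | 9 | 6 | 7 | 60
70 | 6 | 7 | 9 | 6 | 90 | 3
30 | 8 | 6 | 4 | 8 | 6 | 80
5 | 3 | 6 | 5 | 3 | 3 | 7
After WHERE (1 rows):
books.yr | books.price | books.amt | books.score | stock.price | stock.qty | stock.score
30 | 8 | 6 | 4 | 8 | 6 | 80
After GROUP BY (1 rows):
stock.price | sum_amt
8 | 6
After ORDER BY (1 rows):
stock.price | sum_amt
8 | 6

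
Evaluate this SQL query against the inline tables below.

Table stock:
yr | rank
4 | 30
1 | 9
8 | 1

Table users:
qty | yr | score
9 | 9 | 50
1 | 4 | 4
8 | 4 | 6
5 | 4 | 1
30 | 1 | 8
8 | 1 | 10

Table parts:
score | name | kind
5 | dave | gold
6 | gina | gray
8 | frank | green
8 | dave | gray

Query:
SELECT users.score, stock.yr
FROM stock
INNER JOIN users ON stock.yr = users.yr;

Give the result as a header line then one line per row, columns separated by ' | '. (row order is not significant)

After JOIN users (5 rows):
stock.yr | stock.rank | users.qty | users.yr | users.score
4 | 30 | 1 | 4 | 4
4 | 30 | 8 | 4 | 6
4 | 30 | 5 | 4 | 1
1 | 9 | 30 | 1 | 8
1 | 9 | 8 | 1 | 10
After SELECT (5 rows):
users.score | stock.yr
4 | 4
6 | 4
1 | 4
8 | 1
10 | 1

== RESULT ==
users.score | stock.yr
4 | 4
6 | 4
1 | 4
8 | 1
10 | 1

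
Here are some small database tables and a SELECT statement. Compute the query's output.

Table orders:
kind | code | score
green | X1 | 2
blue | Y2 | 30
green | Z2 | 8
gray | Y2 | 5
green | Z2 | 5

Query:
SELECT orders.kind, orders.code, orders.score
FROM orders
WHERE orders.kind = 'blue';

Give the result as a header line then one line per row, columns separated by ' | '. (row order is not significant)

== RESULT ==
orders.kind | orders.code | orders.score
blue | Y2 | 30

Derivation:
After WHERE (1 rows):
orders.kind | orders.code | orders.score
blue | Y2 | 30
After SELECT (1 rows):
orders.kind | orders.code | orders.score
blue | Y2 | 30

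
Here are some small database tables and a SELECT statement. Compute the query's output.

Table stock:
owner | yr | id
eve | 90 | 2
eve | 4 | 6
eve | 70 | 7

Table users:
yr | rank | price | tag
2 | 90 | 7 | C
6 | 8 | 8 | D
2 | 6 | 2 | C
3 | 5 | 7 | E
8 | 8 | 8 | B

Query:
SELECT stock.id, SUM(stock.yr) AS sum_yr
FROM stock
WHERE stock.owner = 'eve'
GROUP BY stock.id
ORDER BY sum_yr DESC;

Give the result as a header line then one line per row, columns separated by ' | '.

== RESULT ==
stock.id | sum_yr
2 | 90
7 | 70
6 | 4

Derivation:
After WHERE (3 rows):
stock.owner | stock.yr | stock.id
eve | 90 | 2
eve | 4 | 6
eve | 70 | 7
After GROUP BY (3 rows):
stock.id | sum_yr
2 | 90
6 | 4
7 | 70
After ORDER BY (3 rows):
stock.id | sum_yr
2 | 90
7 | 70
6 | 4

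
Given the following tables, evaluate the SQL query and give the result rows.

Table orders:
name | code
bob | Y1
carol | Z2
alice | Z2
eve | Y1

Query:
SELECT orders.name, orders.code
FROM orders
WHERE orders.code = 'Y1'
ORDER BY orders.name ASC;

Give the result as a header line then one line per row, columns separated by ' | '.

After WHERE (2 rows):
orders.name | orders.code
bob | Y1
eve | Y1
After SELECT (2 rows):
orders.name | orders.code
bob | Y1
eve | Y1
After ORDER BY (2 rows):
orders.name | orders.code
bob | Y1
eve | Y1

== RESULT ==
orders.name | orders.code
bob | Y1
eve | Y1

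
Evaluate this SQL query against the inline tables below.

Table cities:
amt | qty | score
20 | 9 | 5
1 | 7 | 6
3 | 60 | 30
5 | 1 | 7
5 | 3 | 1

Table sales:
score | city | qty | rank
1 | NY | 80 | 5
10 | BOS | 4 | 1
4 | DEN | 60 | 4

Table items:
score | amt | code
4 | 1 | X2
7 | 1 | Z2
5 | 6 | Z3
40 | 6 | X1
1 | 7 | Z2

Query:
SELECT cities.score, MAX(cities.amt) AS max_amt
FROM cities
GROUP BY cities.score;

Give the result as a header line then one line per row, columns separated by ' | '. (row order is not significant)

== RESULT ==
cities.score | max_amt
5 | 20
6 | 1
30 | 3
7 | 5
1 | 5

Derivation:
After GROUP BY (5 rows):
cities.score | max_amt
5 | 20
6 | 1
30 | 3
7 | 5
1 | 5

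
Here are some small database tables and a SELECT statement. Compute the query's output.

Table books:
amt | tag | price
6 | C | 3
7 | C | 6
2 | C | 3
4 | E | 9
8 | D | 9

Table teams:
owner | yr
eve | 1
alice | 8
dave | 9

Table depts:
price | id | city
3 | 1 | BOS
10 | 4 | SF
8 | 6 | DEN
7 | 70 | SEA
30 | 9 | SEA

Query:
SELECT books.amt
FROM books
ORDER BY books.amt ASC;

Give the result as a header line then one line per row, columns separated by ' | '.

== RESULT ==
books.amt
2
4
6
7
8

Derivation:
After SELECT (5 rows):
books.amt
6
7
2
4
8
After ORDER BY (5 rows):
books.amt
2
4
6
7
8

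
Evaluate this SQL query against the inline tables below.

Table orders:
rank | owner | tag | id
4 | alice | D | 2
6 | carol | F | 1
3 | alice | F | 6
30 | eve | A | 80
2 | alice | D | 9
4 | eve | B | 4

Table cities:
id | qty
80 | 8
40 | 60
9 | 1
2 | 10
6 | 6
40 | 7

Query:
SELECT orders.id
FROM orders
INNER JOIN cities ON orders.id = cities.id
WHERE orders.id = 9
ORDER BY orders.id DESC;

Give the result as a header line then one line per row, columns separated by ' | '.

After JOIN cities (4 rows):
orders.rank | orders.owner | orders.tag | orders.id | cities.id | cities.qty
4 | alice | D | 2 | 2 | 10
3 | alice | F | 6 | 6 | 6
30 | eve | A | 80 | 80 | 8
2 | alice | D | 9 | 9 | 1
After WHERE (1 rows):
orders.rank | orders.owner | orders.tag | orders.id | cities.id | cities.qty
2 | alice | D | 9 | 9 | 1
After SELECT (1 rows):
orders.id
9
After ORDER BY (1 rows):
orders.id
9

== RESULT ==
orders.id
9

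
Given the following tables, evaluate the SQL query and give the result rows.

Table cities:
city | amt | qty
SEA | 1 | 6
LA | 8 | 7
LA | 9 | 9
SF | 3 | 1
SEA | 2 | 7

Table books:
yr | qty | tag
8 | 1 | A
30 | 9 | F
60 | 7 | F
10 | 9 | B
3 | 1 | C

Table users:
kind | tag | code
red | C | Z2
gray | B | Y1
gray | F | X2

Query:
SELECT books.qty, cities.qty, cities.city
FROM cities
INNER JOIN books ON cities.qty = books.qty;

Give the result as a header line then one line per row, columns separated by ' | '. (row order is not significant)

== RESULT ==
books.qty | cities.qty | cities.city
7 | 7 | LA
9 | 9 | LA
9 | 9 | LA
1 | 1 | SF
1 | 1 | SF
7 | 7 | SEA

Derivation:
After JOIN books (6 rows):
cities.city | cities.amt | cities.qty | books.yr | books.qty | books.tag
LA | 8 | 7 | 60 | 7 | F
LA | 9 | 9 | 30 | 9 | F
LA | 9 | 9 | 10 | 9 | B
SF | 3 | 1 | 8 | 1 | A
SF | 3 | 1 | 3 | 1 | C
SEA | 2 | 7 | 60 | 7 | F
After SELECT (6 rows):
books.qty | cities.qty | cities.city
7 | 7 | LA
9 | 9 | LA
9 | 9 | LA
1 | 1 | SF
1 | 1 | SF
7 | 7 | SEA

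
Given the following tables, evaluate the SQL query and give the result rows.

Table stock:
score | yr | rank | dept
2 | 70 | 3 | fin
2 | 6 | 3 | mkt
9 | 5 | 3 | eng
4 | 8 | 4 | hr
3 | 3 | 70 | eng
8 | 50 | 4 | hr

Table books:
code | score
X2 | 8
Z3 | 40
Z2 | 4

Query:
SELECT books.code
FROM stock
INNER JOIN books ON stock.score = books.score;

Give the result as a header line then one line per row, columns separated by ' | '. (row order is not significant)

== RESULT ==
books.code
Z2
X2

Derivation:
After JOIN books (2 rows):
stock.score | stock.yr | stock.rank | stock.dept | books.code | books.score
4 | 8 | 4 | hr | Z2 | 4
8 | 50 | 4 | hr | X2 | 8
After SELECT (2 rows):
books.code
Z2
X2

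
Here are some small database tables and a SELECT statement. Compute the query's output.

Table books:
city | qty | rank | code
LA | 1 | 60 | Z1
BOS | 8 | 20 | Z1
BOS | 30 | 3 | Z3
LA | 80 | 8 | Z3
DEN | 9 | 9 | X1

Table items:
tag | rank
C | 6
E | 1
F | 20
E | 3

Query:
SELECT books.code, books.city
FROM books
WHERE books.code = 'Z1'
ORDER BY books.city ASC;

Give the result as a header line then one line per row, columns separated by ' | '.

== RESULT ==
books.code | books.city
Z1 | BOS
Z1 | LA

Derivation:
After WHERE (2 rows):
books.city | books.qty | books.rank | books.code
LA | 1 | 60 | Z1
BOS | 8 | 20 | Z1
After SELECT (2 rows):
books.code | books.city
Z1 | LA
Z1 | BOS
After ORDER BY (2 rows):
books.code | books.city
Z1 | BOS
Z1 | LA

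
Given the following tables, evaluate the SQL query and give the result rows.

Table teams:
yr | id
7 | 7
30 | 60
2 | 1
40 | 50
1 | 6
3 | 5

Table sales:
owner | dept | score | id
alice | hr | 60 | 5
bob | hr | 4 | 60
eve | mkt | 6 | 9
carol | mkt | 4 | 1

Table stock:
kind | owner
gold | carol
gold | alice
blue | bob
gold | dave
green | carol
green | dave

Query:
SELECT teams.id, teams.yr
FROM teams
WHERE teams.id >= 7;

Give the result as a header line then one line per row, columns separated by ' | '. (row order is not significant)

== RESULT ==
teams.id | teams.yr
7 | 7
60 | 30
50 | 40

Derivation:
After WHERE (3 rows):
teams.yr | teams.id
7 | 7
30 | 60
40 | 50
After SELECT (3 rows):
teams.id | teams.yr
7 | 7
60 | 30
50 | 40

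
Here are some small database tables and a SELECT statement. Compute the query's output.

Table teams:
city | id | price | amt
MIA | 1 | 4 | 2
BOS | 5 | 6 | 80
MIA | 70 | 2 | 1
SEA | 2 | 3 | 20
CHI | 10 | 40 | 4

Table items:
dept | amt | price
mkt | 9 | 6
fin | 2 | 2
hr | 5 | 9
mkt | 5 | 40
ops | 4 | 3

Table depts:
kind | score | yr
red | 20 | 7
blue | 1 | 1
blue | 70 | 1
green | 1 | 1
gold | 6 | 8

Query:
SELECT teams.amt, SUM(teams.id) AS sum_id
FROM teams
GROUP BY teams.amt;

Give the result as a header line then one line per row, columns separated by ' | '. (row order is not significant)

After GROUP BY (5 rows):
teams.amt | sum_id
2 | 1
80 | 5
1 | 70
20 | 2
4 | 10

== RESULT ==
teams.amt | sum_id
2 | 1
80 | 5
1 | 70
20 | 2
4 | 10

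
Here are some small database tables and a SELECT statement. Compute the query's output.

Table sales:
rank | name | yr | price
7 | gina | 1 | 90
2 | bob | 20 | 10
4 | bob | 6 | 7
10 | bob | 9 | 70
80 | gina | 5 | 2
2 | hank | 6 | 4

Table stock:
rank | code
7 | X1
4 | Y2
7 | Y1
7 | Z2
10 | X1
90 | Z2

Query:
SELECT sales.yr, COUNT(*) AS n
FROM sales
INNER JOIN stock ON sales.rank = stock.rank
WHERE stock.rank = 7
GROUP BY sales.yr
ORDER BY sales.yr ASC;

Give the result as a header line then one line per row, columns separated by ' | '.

== RESULT ==
sales.yr | n
1 | 3

Derivation:
After JOIN stock (5 rows):
sales.rank | sales.name | sales.yr | sales.price | stock.rank | stock.code
7 | gina | 1 | 90 | 7 | X1
7 | gina | 1 | 90 | 7 | Y1
7 | gina | 1 | 90 | 7 | Z2
4 | bob | 6 | 7 | 4 | Y2
10 | bob | 9 | 70 | 10 | X1
After WHERE (3 rows):
sales.rank | sales.name | sales.yr | sales.price | stock.rank | stock.code
7 | gina | 1 | 90 | 7 | X1
7 | gina | 1 | 90 | 7 | Y1
7 | gina | 1 | 90 | 7 | Z2
After GROUP BY (1 rows):
sales.yr | n
1 | 3
After ORDER BY (1 rows):
sales.yr | n
1 | 3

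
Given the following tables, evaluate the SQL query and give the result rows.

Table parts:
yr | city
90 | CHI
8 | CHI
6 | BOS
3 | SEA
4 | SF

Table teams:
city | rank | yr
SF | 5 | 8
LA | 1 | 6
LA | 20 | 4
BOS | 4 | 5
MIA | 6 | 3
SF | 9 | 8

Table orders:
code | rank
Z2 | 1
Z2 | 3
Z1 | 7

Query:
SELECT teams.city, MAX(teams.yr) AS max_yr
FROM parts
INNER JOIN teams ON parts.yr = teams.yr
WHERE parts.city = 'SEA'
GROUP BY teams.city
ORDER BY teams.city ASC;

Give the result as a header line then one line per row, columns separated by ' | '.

After JOIN teams (5 rows):
parts.yr | parts.city | teams.city | teams.rank | teams.yr
8 | CHI | SF | 5 | 8
8 | CHI | SF | 9 | 8
6 | BOS | LA | 1 | 6
3 | SEA | MIA | 6 | 3
4 | SF | LA | 20 | 4
After WHERE (1 rows):
parts.yr | parts.city | teams.city | teams.rank | teams.yr
3 | SEA | MIA | 6 | 3
After GROUP BY (1 rows):
teams.city | max_yr
MIA | 3
After ORDER BY (1 rows):
teams.city | max_yr
MIA | 3

== RESULT ==
teams.city | max_yr
MIA | 3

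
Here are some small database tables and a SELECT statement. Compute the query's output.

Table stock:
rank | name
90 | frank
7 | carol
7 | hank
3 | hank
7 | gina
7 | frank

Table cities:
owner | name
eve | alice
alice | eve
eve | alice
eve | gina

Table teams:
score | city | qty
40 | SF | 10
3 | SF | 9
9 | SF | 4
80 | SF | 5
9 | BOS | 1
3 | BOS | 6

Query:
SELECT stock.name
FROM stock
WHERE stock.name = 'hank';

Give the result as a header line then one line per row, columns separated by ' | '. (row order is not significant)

== RESULT ==
stock.name
hank
hank

Derivation:
After WHERE (2 rows):
stock.rank | stock.name
7 | hank
3 | hank
After SELECT (2 rows):
stock.name
hank
hank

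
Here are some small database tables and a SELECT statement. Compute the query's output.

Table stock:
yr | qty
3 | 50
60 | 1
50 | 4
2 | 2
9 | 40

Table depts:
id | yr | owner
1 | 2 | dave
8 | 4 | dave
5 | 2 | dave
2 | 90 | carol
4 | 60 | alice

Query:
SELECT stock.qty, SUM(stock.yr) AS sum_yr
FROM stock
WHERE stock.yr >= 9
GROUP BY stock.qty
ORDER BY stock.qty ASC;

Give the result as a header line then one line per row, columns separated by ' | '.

== RESULT ==
stock.qty | sum_yr
1 | 60
4 | 50
40 | 9

Derivation:
After WHERE (3 rows):
stock.yr | stock.qty
60 | 1
50 | 4
9 | 40
After GROUP BY (3 rows):
stock.qty | sum_yr
1 | 60
4 | 50
40 | 9
After ORDER BY (3 rows):
stock.qty | sum_yr
1 | 60
4 | 50
40 | 9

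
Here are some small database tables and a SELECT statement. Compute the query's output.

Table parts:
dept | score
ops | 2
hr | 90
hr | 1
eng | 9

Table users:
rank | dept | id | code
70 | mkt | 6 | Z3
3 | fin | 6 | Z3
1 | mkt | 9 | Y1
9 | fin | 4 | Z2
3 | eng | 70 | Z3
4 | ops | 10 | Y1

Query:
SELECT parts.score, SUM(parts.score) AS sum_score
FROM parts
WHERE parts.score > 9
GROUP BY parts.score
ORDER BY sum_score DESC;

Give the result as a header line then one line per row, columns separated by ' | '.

After WHERE (1 rows):
parts.dept | parts.score
hr | 90
After GROUP BY (1 rows):
parts.score | sum_score
90 | 90
After ORDER BY (1 rows):
parts.score | sum_score
90 | 90

== RESULT ==
parts.score | sum_score
90 | 90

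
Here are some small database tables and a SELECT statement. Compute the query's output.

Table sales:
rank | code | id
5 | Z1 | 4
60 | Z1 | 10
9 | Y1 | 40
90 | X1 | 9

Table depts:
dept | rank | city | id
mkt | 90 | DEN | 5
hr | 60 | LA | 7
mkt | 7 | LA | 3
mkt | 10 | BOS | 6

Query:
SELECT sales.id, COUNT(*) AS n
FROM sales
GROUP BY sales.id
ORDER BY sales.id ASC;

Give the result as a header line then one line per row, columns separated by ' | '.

== RESULT ==
sales.id | n
4 | 1
9 | 1
10 | 1
40 | 1

Derivation:
After GROUP BY (4 rows):
sales.id | n
4 | 1
10 | 1
40 | 1
9 | 1
After ORDER BY (4 rows):
sales.id | n
4 | 1
9 | 1
10 | 1
40 | 1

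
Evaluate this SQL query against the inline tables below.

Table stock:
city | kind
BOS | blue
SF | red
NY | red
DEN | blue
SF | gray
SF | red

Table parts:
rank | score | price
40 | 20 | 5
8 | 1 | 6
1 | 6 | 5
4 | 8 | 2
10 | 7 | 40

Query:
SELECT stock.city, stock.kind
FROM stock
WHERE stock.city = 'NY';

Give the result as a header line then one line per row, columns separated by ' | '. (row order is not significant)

== RESULT ==
stock.city | stock.kind
NY | red

Derivation:
After WHERE (1 rows):
stock.city | stock.kind
NY | red
After SELECT (1 rows):
stock.city | stock.kind
NY | red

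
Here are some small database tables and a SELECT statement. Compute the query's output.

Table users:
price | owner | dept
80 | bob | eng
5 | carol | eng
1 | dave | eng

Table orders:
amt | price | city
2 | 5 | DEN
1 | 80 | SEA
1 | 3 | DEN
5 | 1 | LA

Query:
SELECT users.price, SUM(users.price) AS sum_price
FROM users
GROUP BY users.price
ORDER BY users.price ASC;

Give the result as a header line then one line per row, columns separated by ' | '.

== RESULT ==
users.price | sum_price
1 | 1
5 | 5
80 | 80

Derivation:
After GROUP BY (3 rows):
users.price | sum_price
80 | 80
5 | 5
1 | 1
After ORDER BY (3 rows):
users.price | sum_price
1 | 1
5 | 5
80 | 80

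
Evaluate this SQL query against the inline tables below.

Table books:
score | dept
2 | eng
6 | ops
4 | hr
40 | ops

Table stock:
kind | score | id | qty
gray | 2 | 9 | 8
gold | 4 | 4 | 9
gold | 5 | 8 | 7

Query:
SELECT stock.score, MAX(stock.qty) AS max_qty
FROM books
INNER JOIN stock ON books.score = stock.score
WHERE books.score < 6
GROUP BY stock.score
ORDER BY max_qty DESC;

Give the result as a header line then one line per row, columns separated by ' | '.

After JOIN stock (2 rows):
books.score | books.dept | stock.kind | stock.score | stock.id | stock.qty
2 | eng | gray | 2 | 9 | 8
4 | hr | gold | 4 | 4 | 9
After WHERE (2 rows):
books.score | books.dept | stock.kind | stock.score | stock.id | stock.qty
2 | eng | gray | 2 | 9 | 8
4 | hr | gold | 4 | 4 | 9
After GROUP BY (2 rows):
stock.score | max_qty
2 | 8
4 | 9
After ORDER BY (2 rows):
stock.score | max_qty
4 | 9
2 | 8

== RESULT ==
stock.score | max_qty
4 | 9
2 | 8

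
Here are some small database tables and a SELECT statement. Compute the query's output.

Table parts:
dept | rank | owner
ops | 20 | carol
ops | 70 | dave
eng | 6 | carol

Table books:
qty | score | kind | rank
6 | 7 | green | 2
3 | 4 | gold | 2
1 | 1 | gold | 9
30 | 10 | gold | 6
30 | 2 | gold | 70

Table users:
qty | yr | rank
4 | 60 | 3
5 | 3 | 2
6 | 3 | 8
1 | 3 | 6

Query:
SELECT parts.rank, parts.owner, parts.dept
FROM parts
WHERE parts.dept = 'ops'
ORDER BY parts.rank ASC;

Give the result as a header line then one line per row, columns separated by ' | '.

After WHERE (2 rows):
parts.dept | parts.rank | parts.owner
ops | 20 | carol
ops | 70 | dave
After SELECT (2 rows):
parts.rank | parts.owner | parts.dept
20 | carol | ops
70 | dave | ops
After ORDER BY (2 rows):
parts.rank | parts.owner | parts.dept
20 | carol | ops
70 | dave | ops

== RESULT ==
parts.rank | parts.owner | parts.dept
20 | carol | ops
70 | dave | ops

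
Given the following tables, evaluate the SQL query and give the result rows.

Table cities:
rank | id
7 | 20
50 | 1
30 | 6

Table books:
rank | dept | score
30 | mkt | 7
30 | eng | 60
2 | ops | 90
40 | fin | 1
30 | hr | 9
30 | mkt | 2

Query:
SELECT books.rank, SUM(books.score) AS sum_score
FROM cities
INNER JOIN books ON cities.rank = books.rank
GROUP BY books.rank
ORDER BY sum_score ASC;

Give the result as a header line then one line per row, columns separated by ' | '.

After JOIN books (4 rows):
cities.rank | cities.id | books.rank | books.dept | books.score
30 | 6 | 30 | mkt | 7
30 | 6 | 30 | eng | 60
30 | 6 | 30 | hr | 9
30 | 6 | 30 | mkt | 2
After GROUP BY (1 rows):
books.rank | sum_score
30 | 78
After ORDER BY (1 rows):
books.rank | sum_score
30 | 78

== RESULT ==
books.rank | sum_score
30 | 78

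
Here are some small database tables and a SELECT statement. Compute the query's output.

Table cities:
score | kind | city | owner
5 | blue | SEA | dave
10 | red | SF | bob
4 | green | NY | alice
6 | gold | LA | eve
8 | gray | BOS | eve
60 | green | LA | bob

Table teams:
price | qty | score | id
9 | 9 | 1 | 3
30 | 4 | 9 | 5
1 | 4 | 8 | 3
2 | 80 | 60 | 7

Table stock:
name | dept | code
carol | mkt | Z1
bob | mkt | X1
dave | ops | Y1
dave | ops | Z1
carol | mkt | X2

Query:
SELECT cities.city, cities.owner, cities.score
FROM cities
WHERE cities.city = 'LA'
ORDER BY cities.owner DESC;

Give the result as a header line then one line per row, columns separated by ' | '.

After WHERE (2 rows):
cities.score | cities.kind | cities.city | cities.owner
6 | gold | LA | eve
60 | green | LA | bob
After SELECT (2 rows):
cities.city | cities.owner | cities.score
LA | eve | 6
LA | bob | 60
After ORDER BY (2 rows):
cities.city | cities.owner | cities.score
LA | eve | 6
LA | bob | 60

== RESULT ==
cities.city | cities.owner | cities.score
LA | eve | 6
LA | bob | 60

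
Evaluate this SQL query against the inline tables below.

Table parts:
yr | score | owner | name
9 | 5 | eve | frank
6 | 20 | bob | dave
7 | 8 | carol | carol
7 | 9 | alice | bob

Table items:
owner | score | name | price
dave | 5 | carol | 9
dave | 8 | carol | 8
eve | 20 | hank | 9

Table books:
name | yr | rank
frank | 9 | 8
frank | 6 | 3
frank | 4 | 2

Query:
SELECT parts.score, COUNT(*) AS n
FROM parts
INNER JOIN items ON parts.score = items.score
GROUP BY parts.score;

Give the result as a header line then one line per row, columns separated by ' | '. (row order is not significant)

== RESULT ==
parts.score | n
5 | 1
20 | 1
8 | 1

Derivation:
After JOIN items (3 rows):
parts.yr | parts.score | parts.owner | parts.name | items.owner | items.score | items.name | items.price
9 | 5 | eve | frank | dave | 5 | carol | 9
6 | 20 | bob | dave | eve | 20 | hank | 9
7 | 8 | carol | carol | dave | 8 | carol | 8
After GROUP BY (3 rows):
parts.score | n
5 | 1
20 | 1
8 | 1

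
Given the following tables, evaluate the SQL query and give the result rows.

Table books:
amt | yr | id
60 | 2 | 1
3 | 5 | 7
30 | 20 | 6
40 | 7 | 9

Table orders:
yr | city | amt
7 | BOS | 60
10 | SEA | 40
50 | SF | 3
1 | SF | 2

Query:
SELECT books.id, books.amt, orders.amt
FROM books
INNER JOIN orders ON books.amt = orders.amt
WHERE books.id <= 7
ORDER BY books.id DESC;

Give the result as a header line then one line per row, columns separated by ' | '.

After JOIN orders (3 rows):
books.amt | books.yr | books.id | orders.yr | orders.city | orders.amt
60 | 2 | 1 | 7 | BOS | 60
3 | 5 | 7 | 50 | SF | 3
40 | 7 | 9 | 10 | SEA | 40
After WHERE (2 rows):
books.amt | books.yr | books.id | orders.yr | orders.city | orders.amt
60 | 2 | 1 | 7 | BOS | 60
3 | 5 | 7 | 50 | SF | 3
After SELECT (2 rows):
books.id | books.amt | orders.amt
1 | 60 | 60
7 | 3 | 3
After ORDER BY (2 rows):
books.id | books.amt | orders.amt
7 | 3 | 3
1 | 60 | 60

== RESULT ==
books.id | books.amt | orders.amt
7 | 3 | 3
1 | 60 | 60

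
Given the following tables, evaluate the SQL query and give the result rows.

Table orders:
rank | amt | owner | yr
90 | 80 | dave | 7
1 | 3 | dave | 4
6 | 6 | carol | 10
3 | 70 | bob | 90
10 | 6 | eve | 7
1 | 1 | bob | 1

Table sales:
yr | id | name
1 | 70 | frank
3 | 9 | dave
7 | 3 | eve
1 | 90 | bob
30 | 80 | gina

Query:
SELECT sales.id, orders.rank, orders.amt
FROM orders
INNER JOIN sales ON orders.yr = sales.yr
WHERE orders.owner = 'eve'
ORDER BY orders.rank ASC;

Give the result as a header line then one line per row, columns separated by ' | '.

== RESULT ==
sales.id | orders.rank | orders.amt
3 | 10 | 6

Derivation:
After JOIN sales (4 rows):
orders.rank | orders.amt | orders.owner | orders.yr | sales.yr | sales.id | sales.name
90 | 80 | dave | 7 | 7 | 3 | eve
10 | 6 | eve | 7 | 7 | 3 | eve
1 | 1 | bob | 1 | 1 | 70 | frank
1 | 1 | bob | 1 | 1 | 90 | bob
After WHERE (1 rows):
orders.rank | orders.amt | orders.owner | orders.yr | sales.yr | sales.id | sales.name
10 | 6 | eve | 7 | 7 | 3 | eve
After SELECT (1 rows):
sales.id | orders.rank | orders.amt
3 | 10 | 6
After ORDER BY (1 rows):
sales.id | orders.rank | orders.amt
3 | 10 | 6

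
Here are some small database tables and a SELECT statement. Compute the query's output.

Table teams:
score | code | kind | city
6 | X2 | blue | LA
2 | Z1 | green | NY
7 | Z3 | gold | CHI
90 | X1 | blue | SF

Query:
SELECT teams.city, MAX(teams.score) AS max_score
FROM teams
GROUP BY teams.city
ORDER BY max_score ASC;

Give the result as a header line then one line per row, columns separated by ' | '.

After GROUP BY (4 rows):
teams.city | max_score
LA | 6
NY | 2
CHI | 7
SF | 90
After ORDER BY (4 rows):
teams.city | max_score
NY | 2
LA | 6
CHI | 7
SF | 90

== RESULT ==
teams.city | max_score
NY | 2
LA | 6
CHI | 7
SF | 90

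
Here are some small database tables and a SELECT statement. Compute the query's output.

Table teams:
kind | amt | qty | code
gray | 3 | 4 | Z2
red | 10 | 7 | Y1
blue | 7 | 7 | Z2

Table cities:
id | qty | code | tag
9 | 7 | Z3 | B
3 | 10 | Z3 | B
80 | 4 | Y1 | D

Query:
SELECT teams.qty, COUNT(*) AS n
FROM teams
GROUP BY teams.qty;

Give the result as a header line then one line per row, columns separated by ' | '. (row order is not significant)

After GROUP BY (2 rows):
teams.qty | n
4 | 1
7 | 2

== RESULT ==
teams.qty | n
4 | 1
7 | 2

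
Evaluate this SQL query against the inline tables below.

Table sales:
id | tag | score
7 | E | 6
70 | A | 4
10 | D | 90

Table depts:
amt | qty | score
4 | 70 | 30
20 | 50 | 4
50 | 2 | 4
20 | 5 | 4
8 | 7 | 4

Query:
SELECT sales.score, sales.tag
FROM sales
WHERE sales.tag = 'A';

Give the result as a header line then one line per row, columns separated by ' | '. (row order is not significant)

== RESULT ==
sales.score | sales.tag
4 | A

Derivation:
After WHERE (1 rows):
sales.id | sales.tag | sales.score
70 | A | 4
After SELECT (1 rows):
sales.score | sales.tag
4 | A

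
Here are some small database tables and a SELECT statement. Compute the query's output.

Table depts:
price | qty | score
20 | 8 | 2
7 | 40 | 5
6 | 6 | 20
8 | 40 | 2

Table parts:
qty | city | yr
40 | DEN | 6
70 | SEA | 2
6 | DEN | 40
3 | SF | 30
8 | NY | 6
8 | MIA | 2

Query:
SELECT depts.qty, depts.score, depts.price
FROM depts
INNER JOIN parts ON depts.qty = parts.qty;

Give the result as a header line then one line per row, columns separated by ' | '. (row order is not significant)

After JOIN parts (5 rows):
depts.price | depts.qty | depts.score | parts.qty | parts.city | parts.yr
20 | 8 | 2 | 8 | NY | 6
20 | 8 | 2 | 8 | MIA | 2
7 | 40 | 5 | 40 | DEN | 6
6 | 6 | 20 | 6 | DEN | 40
8 | 40 | 2 | 40 | DEN | 6
After SELECT (5 rows):
depts.qty | depts.score | depts.price
8 | 2 | 20
8 | 2 | 20
40 | 5 | 7
6 | 20 | 6
40 | 2 | 8

== RESULT ==
depts.qty | depts.score | depts.price
8 | 2 | 20
8 | 2 | 20
40 | 5 | 7
6 | 20 | 6
40 | 2 | 8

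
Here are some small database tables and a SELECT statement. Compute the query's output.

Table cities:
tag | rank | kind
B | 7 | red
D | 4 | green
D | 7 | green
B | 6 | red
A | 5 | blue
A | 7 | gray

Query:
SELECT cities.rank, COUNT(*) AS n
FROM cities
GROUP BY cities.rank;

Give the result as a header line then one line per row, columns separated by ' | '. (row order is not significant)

After GROUP BY (4 rows):
cities.rank | n
7 | 3
4 | 1
6 | 1
5 | 1

== RESULT ==
cities.rank | n
7 | 3
4 | 1
6 | 1
5 | 1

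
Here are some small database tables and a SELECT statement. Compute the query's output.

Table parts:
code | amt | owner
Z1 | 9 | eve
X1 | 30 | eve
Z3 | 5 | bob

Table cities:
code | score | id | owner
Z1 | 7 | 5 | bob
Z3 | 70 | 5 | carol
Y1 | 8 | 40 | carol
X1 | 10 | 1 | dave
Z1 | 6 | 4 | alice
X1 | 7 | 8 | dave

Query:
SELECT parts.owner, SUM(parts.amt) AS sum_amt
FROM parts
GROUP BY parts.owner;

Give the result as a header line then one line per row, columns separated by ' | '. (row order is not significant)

After GROUP BY (2 rows):
parts.owner | sum_amt
eve | 39
bob | 5

== RESULT ==
parts.owner | sum_amt
eve | 39
bob | 5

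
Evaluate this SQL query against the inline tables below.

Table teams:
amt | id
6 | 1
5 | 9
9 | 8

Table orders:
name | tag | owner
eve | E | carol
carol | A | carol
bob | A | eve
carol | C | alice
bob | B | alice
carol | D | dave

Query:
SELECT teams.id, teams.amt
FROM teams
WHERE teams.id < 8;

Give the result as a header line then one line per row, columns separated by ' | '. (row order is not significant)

== RESULT ==
teams.id | teams.amt
1 | 6

Derivation:
After WHERE (1 rows):
teams.amt | teams.id
6 | 1
After SELECT (1 rows):
teams.id | teams.amt
1 | 6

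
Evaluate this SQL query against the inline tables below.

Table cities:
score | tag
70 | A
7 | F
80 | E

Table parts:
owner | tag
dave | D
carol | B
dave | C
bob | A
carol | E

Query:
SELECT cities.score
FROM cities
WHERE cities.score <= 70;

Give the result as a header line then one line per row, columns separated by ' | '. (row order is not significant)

After WHERE (2 rows):
cities.score | cities.tag
70 | A
7 | F
After SELECT (2 rows):
cities.score
70
7

== RESULT ==
cities.score
70
7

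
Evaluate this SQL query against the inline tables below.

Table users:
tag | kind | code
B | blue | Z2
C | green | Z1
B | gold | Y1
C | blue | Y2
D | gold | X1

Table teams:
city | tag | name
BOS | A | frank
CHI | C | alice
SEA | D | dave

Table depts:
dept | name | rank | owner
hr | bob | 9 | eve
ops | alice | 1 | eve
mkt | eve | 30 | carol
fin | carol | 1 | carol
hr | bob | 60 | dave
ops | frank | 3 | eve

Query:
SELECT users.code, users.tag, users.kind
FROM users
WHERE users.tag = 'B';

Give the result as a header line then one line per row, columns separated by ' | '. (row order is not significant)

== RESULT ==
users.code | users.tag | users.kind
Z2 | B | blue
Y1 | B | gold

Derivation:
After WHERE (2 rows):
users.tag | users.kind | users.code
B | blue | Z2
B | gold | Y1
After SELECT (2 rows):
users.code | users.tag | users.kind
Z2 | B | blue
Y1 | B | gold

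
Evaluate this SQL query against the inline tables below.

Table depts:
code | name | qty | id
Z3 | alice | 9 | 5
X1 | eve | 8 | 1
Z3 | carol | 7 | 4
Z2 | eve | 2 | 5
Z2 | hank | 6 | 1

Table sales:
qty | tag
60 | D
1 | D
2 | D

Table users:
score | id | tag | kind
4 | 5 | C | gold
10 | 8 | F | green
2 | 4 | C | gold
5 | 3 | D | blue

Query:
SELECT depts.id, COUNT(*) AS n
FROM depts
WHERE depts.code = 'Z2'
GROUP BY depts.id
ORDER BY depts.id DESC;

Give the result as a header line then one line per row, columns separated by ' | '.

== RESULT ==
depts.id | n
5 | 1
1 | 1

Derivation:
After WHERE (2 rows):
depts.code | depts.name | depts.qty | depts.id
Z2 | eve | 2 | 5
Z2 | hank | 6 | 1
After GROUP BY (2 rows):
depts.id | n
5 | 1
1 | 1
After ORDER BY (2 rows):
depts.id | n
5 | 1
1 | 1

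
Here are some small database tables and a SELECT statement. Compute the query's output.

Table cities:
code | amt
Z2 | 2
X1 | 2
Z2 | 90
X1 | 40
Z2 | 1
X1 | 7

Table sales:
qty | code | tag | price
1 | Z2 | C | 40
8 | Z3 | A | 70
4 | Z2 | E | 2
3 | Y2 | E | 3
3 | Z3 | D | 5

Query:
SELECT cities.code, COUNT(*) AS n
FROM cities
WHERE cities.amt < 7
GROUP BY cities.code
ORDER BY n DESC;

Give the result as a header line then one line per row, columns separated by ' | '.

After WHERE (3 rows):
cities.code | cities.amt
Z2 | 2
X1 | 2
Z2 | 1
After GROUP BY (2 rows):
cities.code | n
Z2 | 2
X1 | 1
After ORDER BY (2 rows):
cities.code | n
Z2 | 2
X1 | 1

== RESULT ==
cities.code | n
Z2 | 2
X1 | 1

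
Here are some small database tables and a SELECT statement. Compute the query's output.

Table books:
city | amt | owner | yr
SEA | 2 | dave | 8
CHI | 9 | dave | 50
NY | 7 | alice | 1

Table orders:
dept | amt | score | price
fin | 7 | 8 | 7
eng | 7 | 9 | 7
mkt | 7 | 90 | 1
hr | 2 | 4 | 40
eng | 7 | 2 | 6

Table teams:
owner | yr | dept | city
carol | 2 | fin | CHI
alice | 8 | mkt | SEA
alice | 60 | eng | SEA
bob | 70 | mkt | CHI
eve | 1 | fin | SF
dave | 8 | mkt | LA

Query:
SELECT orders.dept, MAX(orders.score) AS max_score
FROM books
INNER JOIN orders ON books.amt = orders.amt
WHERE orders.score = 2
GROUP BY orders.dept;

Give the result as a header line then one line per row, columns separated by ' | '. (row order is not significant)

== RESULT ==
orders.dept | max_score
eng | 2

Derivation:
After JOIN orders (5 rows):
books.city | books.amt | books.owner | books.yr | orders.dept | orders.amt | orders.score | orders.price
SEA | 2 | dave | 8 | hr | 2 | 4 | 40
NY | 7 | alice | 1 | fin | 7 | 8 | 7
NY | 7 | alice | 1 | eng | 7 | 9 | 7
NY | 7 | alice | 1 | mkt | 7 | 90 | 1
NY | 7 | alice | 1 | eng | 7 | 2 | 6
After WHERE (1 rows):
books.city | books.amt | books.owner | books.yr | orders.dept | orders.amt | orders.score | orders.price
NY | 7 | alice | 1 | eng | 7 | 2 | 6
After GROUP BY (1 rows):
orders.dept | max_score
eng | 2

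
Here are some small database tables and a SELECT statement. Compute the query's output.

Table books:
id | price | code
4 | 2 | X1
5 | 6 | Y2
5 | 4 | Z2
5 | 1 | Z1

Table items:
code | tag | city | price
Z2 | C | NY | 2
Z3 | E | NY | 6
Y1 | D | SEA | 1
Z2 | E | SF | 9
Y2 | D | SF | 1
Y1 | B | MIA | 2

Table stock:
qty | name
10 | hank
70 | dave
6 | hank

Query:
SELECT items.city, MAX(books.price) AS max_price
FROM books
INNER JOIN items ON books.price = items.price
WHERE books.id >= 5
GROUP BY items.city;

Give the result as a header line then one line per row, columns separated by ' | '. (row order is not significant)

== RESULT ==
items.city | max_price
NY | 6
SEA | 1
SF | 1

Derivation:
After JOIN items (5 rows):
books.id | books.price | books.code | items.code | items.tag | items.city | items.price
4 | 2 | X1 | Z2 | C | NY | 2
4 | 2 | X1 | Y1 | B | MIA | 2
5 | 6 | Y2 | Z3 | E | NY | 6
5 | 1 | Z1 | Y1 | D | SEA | 1
5 | 1 | Z1 | Y2 | D | SF | 1
After WHERE (3 rows):
books.id | books.price | books.code | items.code | items.tag | items.city | items.price
5 | 6 | Y2 | Z3 | E | NY | 6
5 | 1 | Z1 | Y1 | D | SEA | 1
5 | 1 | Z1 | Y2 | D | SF | 1
After GROUP BY (3 rows):
items.city | max_price
NY | 6
SEA | 1
SF | 1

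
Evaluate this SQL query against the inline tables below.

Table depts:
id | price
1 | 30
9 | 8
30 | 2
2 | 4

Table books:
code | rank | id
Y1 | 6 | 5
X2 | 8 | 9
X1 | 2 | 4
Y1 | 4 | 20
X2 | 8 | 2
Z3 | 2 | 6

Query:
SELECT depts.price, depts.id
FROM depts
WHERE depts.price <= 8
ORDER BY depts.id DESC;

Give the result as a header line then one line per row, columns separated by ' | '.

== RESULT ==
depts.price | depts.id
2 | 30
8 | 9
4 | 2

Derivation:
After WHERE (3 rows):
depts.id | depts.price
9 | 8
30 | 2
2 | 4
After SELECT (3 rows):
depts.price | depts.id
8 | 9
2 | 30
4 | 2
After ORDER BY (3 rows):
depts.price | depts.id
2 | 30
8 | 9
4 | 2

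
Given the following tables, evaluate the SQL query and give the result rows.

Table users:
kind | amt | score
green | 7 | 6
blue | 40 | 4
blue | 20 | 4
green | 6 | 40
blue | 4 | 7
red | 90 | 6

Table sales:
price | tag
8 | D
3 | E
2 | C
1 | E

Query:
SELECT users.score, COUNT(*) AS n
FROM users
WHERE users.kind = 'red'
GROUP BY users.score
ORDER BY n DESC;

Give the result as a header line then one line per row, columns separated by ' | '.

== RESULT ==
users.score | n
6 | 1

Derivation:
After WHERE (1 rows):
users.kind | users.amt | users.score
red | 90 | 6
After GROUP BY (1 rows):
users.score | n
6 | 1
After ORDER BY (1 rows):
users.score | n
6 | 1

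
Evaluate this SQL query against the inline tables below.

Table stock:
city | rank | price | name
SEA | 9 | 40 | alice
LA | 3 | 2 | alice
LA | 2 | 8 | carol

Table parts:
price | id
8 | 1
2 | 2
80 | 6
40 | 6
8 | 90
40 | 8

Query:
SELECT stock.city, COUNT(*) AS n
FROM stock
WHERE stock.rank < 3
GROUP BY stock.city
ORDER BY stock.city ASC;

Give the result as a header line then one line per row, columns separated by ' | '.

After WHERE (1 rows):
stock.city | stock.rank | stock.price | stock.name
LA | 2 | 8 | carol
After GROUP BY (1 rows):
stock.city | n
LA | 1
After ORDER BY (1 rows):
stock.city | n
LA | 1

== RESULT ==
stock.city | n
LA | 1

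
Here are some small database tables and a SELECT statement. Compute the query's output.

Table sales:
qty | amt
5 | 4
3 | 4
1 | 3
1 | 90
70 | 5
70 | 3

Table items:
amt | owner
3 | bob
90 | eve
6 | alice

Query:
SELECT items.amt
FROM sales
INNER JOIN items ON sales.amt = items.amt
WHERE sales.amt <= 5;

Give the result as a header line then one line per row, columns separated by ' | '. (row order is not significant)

After JOIN items (3 rows):
sales.qty | sales.amt | items.amt | items.owner
1 | 3 | 3 | bob
1 | 90 | 90 | eve
70 | 3 | 3 | bob
After WHERE (2 rows):
sales.qty | sales.amt | items.amt | items.owner
1 | 3 | 3 | bob
70 | 3 | 3 | bob
After SELECT (2 rows):
items.amt
3
3

== RESULT ==
items.amt
3
3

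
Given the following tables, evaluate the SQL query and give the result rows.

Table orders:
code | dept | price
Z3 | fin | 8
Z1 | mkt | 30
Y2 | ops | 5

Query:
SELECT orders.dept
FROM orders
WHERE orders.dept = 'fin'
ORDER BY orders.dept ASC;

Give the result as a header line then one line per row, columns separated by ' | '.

== RESULT ==
orders.dept
fin

Derivation:
After WHERE (1 rows):
orders.code | orders.dept | orders.price
Z3 | fin | 8
After SELECT (1 rows):
orders.dept
fin
After ORDER BY (1 rows):
orders.dept
fin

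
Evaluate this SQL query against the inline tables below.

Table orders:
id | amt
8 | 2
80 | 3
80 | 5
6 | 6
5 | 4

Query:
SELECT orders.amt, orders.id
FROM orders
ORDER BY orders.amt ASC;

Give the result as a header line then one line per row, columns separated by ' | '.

After SELECT (5 rows):
orders.amt | orders.id
2 | 8
3 | 80
5 | 80
6 | 6
4 | 5
After ORDER BY (5 rows):
orders.amt | orders.id
2 | 8
3 | 80
4 | 5
5 | 80
6 | 6

== RESULT ==
orders.amt | orders.id
2 | 8
3 | 80
4 | 5
5 | 80
6 | 6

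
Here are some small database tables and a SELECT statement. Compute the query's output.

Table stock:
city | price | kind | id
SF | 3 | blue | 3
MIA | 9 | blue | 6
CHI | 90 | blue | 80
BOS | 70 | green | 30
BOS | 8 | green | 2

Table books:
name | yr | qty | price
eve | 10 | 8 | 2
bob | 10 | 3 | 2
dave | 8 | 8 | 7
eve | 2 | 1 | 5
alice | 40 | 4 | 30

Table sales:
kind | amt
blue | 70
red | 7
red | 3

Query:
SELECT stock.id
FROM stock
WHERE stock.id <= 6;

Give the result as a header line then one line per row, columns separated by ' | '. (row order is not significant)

== RESULT ==
stock.id
3
6
2

Derivation:
After WHERE (3 rows):
stock.city | stock.price | stock.kind | stock.id
SF | 3 | blue | 3
MIA | 9 | blue | 6
BOS | 8 | green | 2
After SELECT (3 rows):
stock.id
3
6
2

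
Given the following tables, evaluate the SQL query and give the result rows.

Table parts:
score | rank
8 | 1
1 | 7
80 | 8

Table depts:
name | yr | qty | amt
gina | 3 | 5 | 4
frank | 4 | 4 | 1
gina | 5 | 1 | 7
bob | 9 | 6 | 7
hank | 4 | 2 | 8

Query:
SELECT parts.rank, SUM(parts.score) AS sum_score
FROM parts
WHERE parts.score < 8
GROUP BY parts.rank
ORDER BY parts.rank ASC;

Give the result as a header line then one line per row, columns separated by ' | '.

After WHERE (1 rows):
parts.score | parts.rank
1 | 7
After GROUP BY (1 rows):
parts.rank | sum_score
7 | 1
After ORDER BY (1 rows):
parts.rank | sum_score
7 | 1

== RESULT ==
parts.rank | sum_score
7 | 1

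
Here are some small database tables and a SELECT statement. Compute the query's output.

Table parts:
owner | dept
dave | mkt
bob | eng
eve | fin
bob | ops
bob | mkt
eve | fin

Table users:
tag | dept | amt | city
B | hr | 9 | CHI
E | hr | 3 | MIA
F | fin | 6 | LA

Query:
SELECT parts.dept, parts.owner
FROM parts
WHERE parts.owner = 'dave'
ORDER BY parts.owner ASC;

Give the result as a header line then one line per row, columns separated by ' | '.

== RESULT ==
parts.dept | parts.owner
mkt | dave

Derivation:
After WHERE (1 rows):
parts.owner | parts.dept
dave | mkt
After SELECT (1 rows):
parts.dept | parts.owner
mkt | dave
After ORDER BY (1 rows):
parts.dept | parts.owner
mkt | dave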